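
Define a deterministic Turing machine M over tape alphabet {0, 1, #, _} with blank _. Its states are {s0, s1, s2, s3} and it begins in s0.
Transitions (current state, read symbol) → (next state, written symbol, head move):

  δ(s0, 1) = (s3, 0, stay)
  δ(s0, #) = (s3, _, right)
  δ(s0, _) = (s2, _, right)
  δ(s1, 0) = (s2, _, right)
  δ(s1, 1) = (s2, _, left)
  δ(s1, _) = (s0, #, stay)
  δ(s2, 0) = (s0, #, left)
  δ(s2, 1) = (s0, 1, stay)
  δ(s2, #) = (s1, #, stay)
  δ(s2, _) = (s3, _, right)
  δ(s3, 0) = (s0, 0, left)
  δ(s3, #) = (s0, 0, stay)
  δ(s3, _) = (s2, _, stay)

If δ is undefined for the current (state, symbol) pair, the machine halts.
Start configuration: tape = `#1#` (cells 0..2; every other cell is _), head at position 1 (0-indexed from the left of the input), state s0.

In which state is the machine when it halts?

state=s0 head=1 tape=#[1]#   (s0,1)→(s3,0,stay)
state=s3 head=1 tape=#[0]#   (s3,0)→(s0,0,left)
state=s0 head=0 tape=[#]0#   (s0,#)→(s3,_,right)
state=s3 head=1 tape=_[0]#   (s3,0)→(s0,0,left)
state=s0 head=0 tape=[_]0#   (s0,_)→(s2,_,right)
state=s2 head=1 tape=_[0]#   (s2,0)→(s0,#,left)
state=s0 head=0 tape=[_]##   (s0,_)→(s2,_,right)
state=s2 head=1 tape=_[#]#   (s2,#)→(s1,#,stay)
state=s1 head=1 tape=_[#]#
No transition is defined for (s1, #); M halts in state s1.

s1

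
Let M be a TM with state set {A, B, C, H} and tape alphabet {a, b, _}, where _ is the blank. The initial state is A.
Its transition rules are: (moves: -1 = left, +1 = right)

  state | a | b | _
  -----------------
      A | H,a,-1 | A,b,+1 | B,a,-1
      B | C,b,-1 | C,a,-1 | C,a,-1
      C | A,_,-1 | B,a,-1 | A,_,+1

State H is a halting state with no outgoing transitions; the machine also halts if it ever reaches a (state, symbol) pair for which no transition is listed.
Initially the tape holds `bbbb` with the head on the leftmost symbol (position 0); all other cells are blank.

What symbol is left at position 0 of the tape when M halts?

a

state=A head=0 tape=__[b]bbb_   (A,b)→(A,b,+1)
state=A head=1 tape=__b[b]bb_   (A,b)→(A,b,+1)
state=A head=2 tape=__bb[b]b_   (A,b)→(A,b,+1)
state=A head=3 tape=__bbb[b]_   (A,b)→(A,b,+1)
state=A head=4 tape=__bbbb[_]   (A,_)→(B,a,-1)
state=B head=3 tape=__bbb[b]a   (B,b)→(C,a,-1)
state=C head=2 tape=__bb[b]aa   (C,b)→(B,a,-1)
state=B head=1 tape=__b[b]aaa   (B,b)→(C,a,-1)
state=C head=0 tape=__[b]aaaa   (C,b)→(B,a,-1)
state=B head=-1 tape=_[_]aaaaa   (B,_)→(C,a,-1)
state=C head=-2 tape=[_]aaaaaa   (C,_)→(A,_,+1)
state=A head=-1 tape=_[a]aaaaa   (A,a)→(H,a,-1)
state=H head=-2 tape=[_]aaaaaa
Cell 0 holds a when M halts.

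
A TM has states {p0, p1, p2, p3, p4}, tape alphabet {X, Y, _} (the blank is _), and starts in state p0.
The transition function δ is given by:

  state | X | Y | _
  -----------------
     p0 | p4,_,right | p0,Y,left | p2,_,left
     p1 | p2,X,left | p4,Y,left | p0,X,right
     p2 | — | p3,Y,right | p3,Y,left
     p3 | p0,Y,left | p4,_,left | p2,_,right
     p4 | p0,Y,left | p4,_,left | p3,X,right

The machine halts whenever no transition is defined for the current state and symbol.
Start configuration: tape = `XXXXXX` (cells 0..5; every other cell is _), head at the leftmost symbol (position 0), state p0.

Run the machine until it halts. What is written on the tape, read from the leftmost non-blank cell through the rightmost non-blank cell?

YX_YYXX

p0 | __[X]XXXXX   read X → write _, move right, go to p4
p4 | ___[X]XXXX   read X → write Y, move left, go to p0
p0 | __[_]YXXXX   read _ → write _, move left, go to p2
p2 | _[_]_YXXXX   read _ → write Y, move left, go to p3
p3 | [_]Y_YXXXX   read _ → write _, move right, go to p2
p2 | _[Y]_YXXXX   read Y → write Y, move right, go to p3
p3 | _Y[_]YXXXX   read _ → write _, move right, go to p2
p2 | _Y_[Y]XXXX   read Y → write Y, move right, go to p3
p3 | _Y_Y[X]XXX   read X → write Y, move left, go to p0
p0 | _Y_[Y]YXXX   read Y → write Y, move left, go to p0
p0 | _Y[_]YYXXX   read _ → write _, move left, go to p2
p2 | _[Y]_YYXXX   read Y → write Y, move right, go to p3
p3 | _Y[_]YYXXX   read _ → write _, move right, go to p2
p2 | _Y_[Y]YXXX   read Y → write Y, move right, go to p3
p3 | _Y_Y[Y]XXX   read Y → write _, move left, go to p4
p4 | _Y_[Y]_XXX   read Y → write _, move left, go to p4
p4 | _Y[_]__XXX   read _ → write X, move right, go to p3
p3 | _YX[_]_XXX   read _ → write _, move right, go to p2
p2 | _YX_[_]XXX   read _ → write Y, move left, go to p3
p3 | _YX[_]YXXX   read _ → write _, move right, go to p2
p2 | _YX_[Y]XXX   read Y → write Y, move right, go to p3
p3 | _YX_Y[X]XX   read X → write Y, move left, go to p0
p0 | _YX_[Y]YXX   read Y → write Y, move left, go to p0
p0 | _YX[_]YYXX   read _ → write _, move left, go to p2
p2 | _Y[X]_YYXX
The non-blank tape span at halt is YX_YYXX.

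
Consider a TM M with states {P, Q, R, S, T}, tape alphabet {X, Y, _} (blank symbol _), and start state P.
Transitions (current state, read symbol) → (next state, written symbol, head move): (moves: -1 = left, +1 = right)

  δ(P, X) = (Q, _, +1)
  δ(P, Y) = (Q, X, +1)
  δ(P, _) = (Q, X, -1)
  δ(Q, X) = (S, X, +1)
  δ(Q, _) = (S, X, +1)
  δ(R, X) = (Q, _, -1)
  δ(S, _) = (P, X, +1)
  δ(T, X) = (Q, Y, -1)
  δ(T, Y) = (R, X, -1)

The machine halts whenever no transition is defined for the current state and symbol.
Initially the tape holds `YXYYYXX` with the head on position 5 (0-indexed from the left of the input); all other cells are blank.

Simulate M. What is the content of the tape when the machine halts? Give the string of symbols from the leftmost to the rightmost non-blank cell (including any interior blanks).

P | YXYYY[X]X__   read X → write _, move +1, go to Q
Q | YXYYY_[X]__   read X → write X, move +1, go to S
S | YXYYY_X[_]_   read _ → write X, move +1, go to P
P | YXYYY_XX[_]   read _ → write X, move -1, go to Q
Q | YXYYY_X[X]X   read X → write X, move +1, go to S
S | YXYYY_XX[X]
The non-blank tape span at halt is YXYYY_XXX.

YXYYY_XXX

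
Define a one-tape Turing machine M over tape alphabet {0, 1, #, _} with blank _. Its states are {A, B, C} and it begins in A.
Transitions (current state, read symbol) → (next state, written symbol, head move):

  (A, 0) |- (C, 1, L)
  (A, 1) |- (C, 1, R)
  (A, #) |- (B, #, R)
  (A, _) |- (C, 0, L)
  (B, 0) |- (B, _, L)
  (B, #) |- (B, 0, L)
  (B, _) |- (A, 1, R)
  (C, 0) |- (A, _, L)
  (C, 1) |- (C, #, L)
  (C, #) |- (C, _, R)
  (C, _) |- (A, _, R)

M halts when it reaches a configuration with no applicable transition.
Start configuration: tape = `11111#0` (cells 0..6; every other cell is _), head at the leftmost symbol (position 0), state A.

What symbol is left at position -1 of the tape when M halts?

#

state=A head=0 tape=__[1]1111#0   (A,1)→(C,1,R)
state=C head=1 tape=__1[1]111#0   (C,1)→(C,#,L)
state=C head=0 tape=__[1]#111#0   (C,1)→(C,#,L)
state=C head=-1 tape=_[_]##111#0   (C,_)→(A,_,R)
state=A head=0 tape=__[#]#111#0   (A,#)→(B,#,R)
state=B head=1 tape=__#[#]111#0   (B,#)→(B,0,L)
state=B head=0 tape=__[#]0111#0   (B,#)→(B,0,L)
state=B head=-1 tape=_[_]00111#0   (B,_)→(A,1,R)
state=A head=0 tape=_1[0]0111#0   (A,0)→(C,1,L)
state=C head=-1 tape=_[1]10111#0   (C,1)→(C,#,L)
state=C head=-2 tape=[_]#10111#0   (C,_)→(A,_,R)
state=A head=-1 tape=_[#]10111#0   (A,#)→(B,#,R)
state=B head=0 tape=_#[1]0111#0
Cell -1 holds # when M halts.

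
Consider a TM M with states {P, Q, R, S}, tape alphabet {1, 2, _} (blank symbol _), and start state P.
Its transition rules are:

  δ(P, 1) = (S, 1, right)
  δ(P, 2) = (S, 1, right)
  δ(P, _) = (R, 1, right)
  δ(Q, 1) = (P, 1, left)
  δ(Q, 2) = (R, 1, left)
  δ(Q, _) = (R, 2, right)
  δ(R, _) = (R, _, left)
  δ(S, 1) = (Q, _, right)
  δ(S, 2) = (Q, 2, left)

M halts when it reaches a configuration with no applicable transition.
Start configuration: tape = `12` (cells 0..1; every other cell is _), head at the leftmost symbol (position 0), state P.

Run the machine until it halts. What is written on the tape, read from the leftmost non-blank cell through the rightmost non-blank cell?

112

P | _[1]2   read 1 → write 1, move right, go to S
S | _1[2]   read 2 → write 2, move left, go to Q
Q | _[1]2   read 1 → write 1, move left, go to P
P | [_]12   read _ → write 1, move right, go to R
R | 1[1]2
The non-blank tape span at halt is 112.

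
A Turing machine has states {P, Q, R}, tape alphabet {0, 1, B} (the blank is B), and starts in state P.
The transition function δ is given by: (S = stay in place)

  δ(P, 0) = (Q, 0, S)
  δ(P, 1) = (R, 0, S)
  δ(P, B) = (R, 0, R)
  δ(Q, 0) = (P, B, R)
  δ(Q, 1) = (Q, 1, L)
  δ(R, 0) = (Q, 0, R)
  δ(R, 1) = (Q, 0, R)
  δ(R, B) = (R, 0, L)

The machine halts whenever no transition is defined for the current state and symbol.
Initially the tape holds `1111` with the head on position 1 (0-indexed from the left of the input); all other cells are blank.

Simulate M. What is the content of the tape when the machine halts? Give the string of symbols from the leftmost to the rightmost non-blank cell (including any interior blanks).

state=P head=1 tape=1[1]11B   (P,1)→(R,0,S)
state=R head=1 tape=1[0]11B   (R,0)→(Q,0,R)
state=Q head=2 tape=10[1]1B   (Q,1)→(Q,1,L)
state=Q head=1 tape=1[0]11B   (Q,0)→(P,B,R)
state=P head=2 tape=1B[1]1B   (P,1)→(R,0,S)
state=R head=2 tape=1B[0]1B   (R,0)→(Q,0,R)
state=Q head=3 tape=1B0[1]B   (Q,1)→(Q,1,L)
state=Q head=2 tape=1B[0]1B   (Q,0)→(P,B,R)
state=P head=3 tape=1BB[1]B   (P,1)→(R,0,S)
state=R head=3 tape=1BB[0]B   (R,0)→(Q,0,R)
state=Q head=4 tape=1BB0[B]
The non-blank tape span at halt is 1BB0.

1BB0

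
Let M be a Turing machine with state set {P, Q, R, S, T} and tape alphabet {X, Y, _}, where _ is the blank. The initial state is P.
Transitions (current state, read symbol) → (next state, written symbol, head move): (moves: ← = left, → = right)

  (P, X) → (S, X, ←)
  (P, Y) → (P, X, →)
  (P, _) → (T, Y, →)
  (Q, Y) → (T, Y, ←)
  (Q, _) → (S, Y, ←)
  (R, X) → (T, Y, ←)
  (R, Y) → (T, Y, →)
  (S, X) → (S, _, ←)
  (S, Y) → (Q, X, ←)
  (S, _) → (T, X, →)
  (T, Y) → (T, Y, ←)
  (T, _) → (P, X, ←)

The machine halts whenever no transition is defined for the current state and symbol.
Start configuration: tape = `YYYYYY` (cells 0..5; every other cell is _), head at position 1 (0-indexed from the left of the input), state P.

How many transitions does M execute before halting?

19

state=P head=1 tape=__Y[Y]YYYY__   (P,Y)→(P,X,→)
state=P head=2 tape=__YX[Y]YYY__   (P,Y)→(P,X,→)
state=P head=3 tape=__YXX[Y]YY__   (P,Y)→(P,X,→)
state=P head=4 tape=__YXXX[Y]Y__   (P,Y)→(P,X,→)
state=P head=5 tape=__YXXXX[Y]__   (P,Y)→(P,X,→)
state=P head=6 tape=__YXXXXX[_]_   (P,_)→(T,Y,→)
state=T head=7 tape=__YXXXXXY[_]   (T,_)→(P,X,←)
state=P head=6 tape=__YXXXXX[Y]X   (P,Y)→(P,X,→)
state=P head=7 tape=__YXXXXXX[X]   (P,X)→(S,X,←)
state=S head=6 tape=__YXXXXX[X]X   (S,X)→(S,_,←)
state=S head=5 tape=__YXXXX[X]_X   (S,X)→(S,_,←)
state=S head=4 tape=__YXXX[X]__X   (S,X)→(S,_,←)
state=S head=3 tape=__YXX[X]___X   (S,X)→(S,_,←)
state=S head=2 tape=__YX[X]____X   (S,X)→(S,_,←)
state=S head=1 tape=__Y[X]_____X   (S,X)→(S,_,←)
state=S head=0 tape=__[Y]______X   (S,Y)→(Q,X,←)
state=Q head=-1 tape=_[_]X______X   (Q,_)→(S,Y,←)
state=S head=-2 tape=[_]YX______X   (S,_)→(T,X,→)
state=T head=-1 tape=X[Y]X______X   (T,Y)→(T,Y,←)
state=T head=-2 tape=[X]YX______X
M halts after 19 transitions.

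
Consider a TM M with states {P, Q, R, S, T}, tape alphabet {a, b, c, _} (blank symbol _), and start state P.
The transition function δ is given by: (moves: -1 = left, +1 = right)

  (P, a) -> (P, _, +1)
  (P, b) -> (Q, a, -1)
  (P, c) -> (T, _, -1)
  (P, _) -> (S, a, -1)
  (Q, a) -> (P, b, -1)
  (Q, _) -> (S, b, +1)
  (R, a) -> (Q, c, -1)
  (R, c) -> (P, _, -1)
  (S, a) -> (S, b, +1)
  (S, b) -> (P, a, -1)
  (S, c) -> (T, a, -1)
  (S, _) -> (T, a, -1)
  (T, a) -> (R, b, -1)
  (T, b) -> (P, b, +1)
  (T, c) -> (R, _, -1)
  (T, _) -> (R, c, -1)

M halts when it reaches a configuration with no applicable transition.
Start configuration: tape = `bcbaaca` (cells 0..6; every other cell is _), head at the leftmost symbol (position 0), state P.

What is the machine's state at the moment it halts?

state=P head=0 tape=_[b]cbaaca_   (P,b)→(Q,a,-1)
state=Q head=-1 tape=[_]acbaaca_   (Q,_)→(S,b,+1)
state=S head=0 tape=b[a]cbaaca_   (S,a)→(S,b,+1)
state=S head=1 tape=bb[c]baaca_   (S,c)→(T,a,-1)
state=T head=0 tape=b[b]abaaca_   (T,b)→(P,b,+1)
state=P head=1 tape=bb[a]baaca_   (P,a)→(P,_,+1)
state=P head=2 tape=bb_[b]aaca_   (P,b)→(Q,a,-1)
state=Q head=1 tape=bb[_]aaaca_   (Q,_)→(S,b,+1)
state=S head=2 tape=bbb[a]aaca_   (S,a)→(S,b,+1)
state=S head=3 tape=bbbb[a]aca_   (S,a)→(S,b,+1)
state=S head=4 tape=bbbbb[a]ca_   (S,a)→(S,b,+1)
state=S head=5 tape=bbbbbb[c]a_   (S,c)→(T,a,-1)
state=T head=4 tape=bbbbb[b]aa_   (T,b)→(P,b,+1)
state=P head=5 tape=bbbbbb[a]a_   (P,a)→(P,_,+1)
state=P head=6 tape=bbbbbb_[a]_   (P,a)→(P,_,+1)
state=P head=7 tape=bbbbbb__[_]   (P,_)→(S,a,-1)
state=S head=6 tape=bbbbbb_[_]a   (S,_)→(T,a,-1)
state=T head=5 tape=bbbbbb[_]aa   (T,_)→(R,c,-1)
state=R head=4 tape=bbbbb[b]caa
No transition is defined for (R, b); M halts in state R.

R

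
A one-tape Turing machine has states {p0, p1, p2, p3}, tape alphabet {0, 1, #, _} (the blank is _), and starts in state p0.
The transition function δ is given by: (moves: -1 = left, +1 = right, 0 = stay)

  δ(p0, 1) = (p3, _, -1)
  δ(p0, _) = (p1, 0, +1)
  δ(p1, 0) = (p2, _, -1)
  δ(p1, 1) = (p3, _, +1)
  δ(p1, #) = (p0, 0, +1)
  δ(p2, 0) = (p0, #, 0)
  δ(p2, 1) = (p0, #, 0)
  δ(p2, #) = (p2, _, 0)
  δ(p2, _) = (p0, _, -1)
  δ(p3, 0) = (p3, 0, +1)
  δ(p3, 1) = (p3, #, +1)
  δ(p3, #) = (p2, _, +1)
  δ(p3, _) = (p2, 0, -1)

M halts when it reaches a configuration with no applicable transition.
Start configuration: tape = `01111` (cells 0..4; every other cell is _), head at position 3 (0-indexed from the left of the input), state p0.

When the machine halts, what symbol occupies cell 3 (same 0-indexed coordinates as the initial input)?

state=p0 head=3 tape=011[1]1   (p0,1)→(p3,_,-1)
state=p3 head=2 tape=01[1]_1   (p3,1)→(p3,#,+1)
state=p3 head=3 tape=01#[_]1   (p3,_)→(p2,0,-1)
state=p2 head=2 tape=01[#]01   (p2,#)→(p2,_,0)
state=p2 head=2 tape=01[_]01   (p2,_)→(p0,_,-1)
state=p0 head=1 tape=0[1]_01   (p0,1)→(p3,_,-1)
state=p3 head=0 tape=[0]__01   (p3,0)→(p3,0,+1)
state=p3 head=1 tape=0[_]_01   (p3,_)→(p2,0,-1)
state=p2 head=0 tape=[0]0_01   (p2,0)→(p0,#,0)
state=p0 head=0 tape=[#]0_01
Cell 3 holds 0 when M halts.

0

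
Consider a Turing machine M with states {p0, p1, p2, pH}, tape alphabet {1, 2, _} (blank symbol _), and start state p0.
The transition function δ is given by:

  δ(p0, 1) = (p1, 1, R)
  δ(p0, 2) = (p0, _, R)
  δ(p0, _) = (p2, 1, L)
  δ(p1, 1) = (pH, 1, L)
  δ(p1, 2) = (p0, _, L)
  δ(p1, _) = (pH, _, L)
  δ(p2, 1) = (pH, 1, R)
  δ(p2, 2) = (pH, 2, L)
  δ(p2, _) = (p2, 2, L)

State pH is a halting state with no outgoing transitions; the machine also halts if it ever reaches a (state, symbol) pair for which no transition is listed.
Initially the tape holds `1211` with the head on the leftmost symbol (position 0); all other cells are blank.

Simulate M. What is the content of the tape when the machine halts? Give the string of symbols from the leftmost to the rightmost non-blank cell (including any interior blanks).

1_11

p0 | [1]211   read 1 → write 1, move R, go to p1
p1 | 1[2]11   read 2 → write _, move L, go to p0
p0 | [1]_11   read 1 → write 1, move R, go to p1
p1 | 1[_]11   read _ → write _, move L, go to pH
pH | [1]_11
The non-blank tape span at halt is 1_11.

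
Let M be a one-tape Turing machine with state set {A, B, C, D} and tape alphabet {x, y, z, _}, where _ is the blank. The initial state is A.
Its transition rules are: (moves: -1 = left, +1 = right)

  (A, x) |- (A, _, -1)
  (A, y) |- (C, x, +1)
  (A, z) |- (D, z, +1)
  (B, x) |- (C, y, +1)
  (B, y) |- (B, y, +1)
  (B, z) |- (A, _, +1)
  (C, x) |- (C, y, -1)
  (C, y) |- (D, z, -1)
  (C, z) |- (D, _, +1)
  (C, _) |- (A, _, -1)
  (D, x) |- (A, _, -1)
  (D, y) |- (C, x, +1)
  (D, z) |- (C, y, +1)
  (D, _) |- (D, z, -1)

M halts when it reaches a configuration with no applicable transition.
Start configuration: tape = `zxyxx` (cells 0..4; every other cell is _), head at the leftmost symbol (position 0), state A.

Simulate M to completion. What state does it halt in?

state=A head=0 tape=_[z]xyxx   (A,z)→(D,z,+1)
state=D head=1 tape=_z[x]yxx   (D,x)→(A,_,-1)
state=A head=0 tape=_[z]_yxx   (A,z)→(D,z,+1)
state=D head=1 tape=_z[_]yxx   (D,_)→(D,z,-1)
state=D head=0 tape=_[z]zyxx   (D,z)→(C,y,+1)
state=C head=1 tape=_y[z]yxx   (C,z)→(D,_,+1)
state=D head=2 tape=_y_[y]xx   (D,y)→(C,x,+1)
state=C head=3 tape=_y_x[x]x   (C,x)→(C,y,-1)
state=C head=2 tape=_y_[x]yx   (C,x)→(C,y,-1)
state=C head=1 tape=_y[_]yyx   (C,_)→(A,_,-1)
state=A head=0 tape=_[y]_yyx   (A,y)→(C,x,+1)
state=C head=1 tape=_x[_]yyx   (C,_)→(A,_,-1)
state=A head=0 tape=_[x]_yyx   (A,x)→(A,_,-1)
state=A head=-1 tape=[_]__yyx
No transition is defined for (A, _); M halts in state A.

A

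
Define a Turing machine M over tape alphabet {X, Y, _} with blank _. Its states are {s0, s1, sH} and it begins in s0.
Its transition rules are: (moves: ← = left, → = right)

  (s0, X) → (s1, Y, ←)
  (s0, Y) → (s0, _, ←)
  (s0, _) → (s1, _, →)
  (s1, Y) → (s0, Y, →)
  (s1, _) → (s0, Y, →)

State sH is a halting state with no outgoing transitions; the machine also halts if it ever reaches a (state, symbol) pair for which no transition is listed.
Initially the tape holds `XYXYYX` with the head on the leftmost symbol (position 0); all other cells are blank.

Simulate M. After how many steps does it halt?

state=s0 head=0 tape=__[X]YXYYX   (s0,X)→(s1,Y,←)
state=s1 head=-1 tape=_[_]YYXYYX   (s1,_)→(s0,Y,→)
state=s0 head=0 tape=_Y[Y]YXYYX   (s0,Y)→(s0,_,←)
state=s0 head=-1 tape=_[Y]_YXYYX   (s0,Y)→(s0,_,←)
state=s0 head=-2 tape=[_]__YXYYX   (s0,_)→(s1,_,→)
state=s1 head=-1 tape=_[_]_YXYYX   (s1,_)→(s0,Y,→)
state=s0 head=0 tape=_Y[_]YXYYX   (s0,_)→(s1,_,→)
state=s1 head=1 tape=_Y_[Y]XYYX   (s1,Y)→(s0,Y,→)
state=s0 head=2 tape=_Y_Y[X]YYX   (s0,X)→(s1,Y,←)
state=s1 head=1 tape=_Y_[Y]YYYX   (s1,Y)→(s0,Y,→)
state=s0 head=2 tape=_Y_Y[Y]YYX   (s0,Y)→(s0,_,←)
state=s0 head=1 tape=_Y_[Y]_YYX   (s0,Y)→(s0,_,←)
state=s0 head=0 tape=_Y[_]__YYX   (s0,_)→(s1,_,→)
state=s1 head=1 tape=_Y_[_]_YYX   (s1,_)→(s0,Y,→)
state=s0 head=2 tape=_Y_Y[_]YYX   (s0,_)→(s1,_,→)
state=s1 head=3 tape=_Y_Y_[Y]YX   (s1,Y)→(s0,Y,→)
state=s0 head=4 tape=_Y_Y_Y[Y]X   (s0,Y)→(s0,_,←)
state=s0 head=3 tape=_Y_Y_[Y]_X   (s0,Y)→(s0,_,←)
state=s0 head=2 tape=_Y_Y[_]__X   (s0,_)→(s1,_,→)
state=s1 head=3 tape=_Y_Y_[_]_X   (s1,_)→(s0,Y,→)
state=s0 head=4 tape=_Y_Y_Y[_]X   (s0,_)→(s1,_,→)
state=s1 head=5 tape=_Y_Y_Y_[X]
M halts after 21 transitions.

21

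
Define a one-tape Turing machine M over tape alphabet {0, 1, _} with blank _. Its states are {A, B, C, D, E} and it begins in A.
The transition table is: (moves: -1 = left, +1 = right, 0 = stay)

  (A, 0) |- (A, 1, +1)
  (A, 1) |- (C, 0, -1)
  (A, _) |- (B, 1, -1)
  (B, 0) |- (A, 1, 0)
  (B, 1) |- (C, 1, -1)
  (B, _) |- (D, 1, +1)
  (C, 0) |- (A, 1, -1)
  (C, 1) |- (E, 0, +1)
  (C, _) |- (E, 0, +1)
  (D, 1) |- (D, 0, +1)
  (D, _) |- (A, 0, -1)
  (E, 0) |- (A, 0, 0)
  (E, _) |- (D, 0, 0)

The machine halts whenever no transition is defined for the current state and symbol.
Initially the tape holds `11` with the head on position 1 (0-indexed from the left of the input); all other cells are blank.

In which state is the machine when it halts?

state=A head=1 tape=__1[1]___   (A,1)→(C,0,-1)
state=C head=0 tape=__[1]0___   (C,1)→(E,0,+1)
state=E head=1 tape=__0[0]___   (E,0)→(A,0,0)
state=A head=1 tape=__0[0]___   (A,0)→(A,1,+1)
state=A head=2 tape=__01[_]__   (A,_)→(B,1,-1)
state=B head=1 tape=__0[1]1__   (B,1)→(C,1,-1)
state=C head=0 tape=__[0]11__   (C,0)→(A,1,-1)
state=A head=-1 tape=_[_]111__   (A,_)→(B,1,-1)
state=B head=-2 tape=[_]1111__   (B,_)→(D,1,+1)
state=D head=-1 tape=1[1]111__   (D,1)→(D,0,+1)
state=D head=0 tape=10[1]11__   (D,1)→(D,0,+1)
state=D head=1 tape=100[1]1__   (D,1)→(D,0,+1)
state=D head=2 tape=1000[1]__   (D,1)→(D,0,+1)
state=D head=3 tape=10000[_]_   (D,_)→(A,0,-1)
state=A head=2 tape=1000[0]0_   (A,0)→(A,1,+1)
state=A head=3 tape=10001[0]_   (A,0)→(A,1,+1)
state=A head=4 tape=100011[_]   (A,_)→(B,1,-1)
state=B head=3 tape=10001[1]1   (B,1)→(C,1,-1)
state=C head=2 tape=1000[1]11   (C,1)→(E,0,+1)
state=E head=3 tape=10000[1]1
No transition is defined for (E, 1); M halts in state E.

E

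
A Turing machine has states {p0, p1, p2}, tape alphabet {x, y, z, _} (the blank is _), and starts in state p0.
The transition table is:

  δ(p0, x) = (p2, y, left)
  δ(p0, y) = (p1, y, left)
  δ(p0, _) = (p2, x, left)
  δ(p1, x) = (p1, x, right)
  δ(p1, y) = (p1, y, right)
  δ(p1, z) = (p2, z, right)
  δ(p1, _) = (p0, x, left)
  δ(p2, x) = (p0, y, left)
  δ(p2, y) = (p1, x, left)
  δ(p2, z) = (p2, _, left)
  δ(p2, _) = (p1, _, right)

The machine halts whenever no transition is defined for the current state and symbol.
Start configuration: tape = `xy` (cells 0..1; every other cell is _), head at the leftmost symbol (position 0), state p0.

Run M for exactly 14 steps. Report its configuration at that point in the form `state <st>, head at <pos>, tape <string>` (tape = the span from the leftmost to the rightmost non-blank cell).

state p1, head at 2, tape yxyx

p0 | _[x]y__   read x → write y, move left, go to p2
p2 | [_]yy__   read _ → write _, move right, go to p1
p1 | _[y]y__   read y → write y, move right, go to p1
p1 | _y[y]__   read y → write y, move right, go to p1
p1 | _yy[_]_   read _ → write x, move left, go to p0
p0 | _y[y]x_   read y → write y, move left, go to p1
p1 | _[y]yx_   read y → write y, move right, go to p1
p1 | _y[y]x_   read y → write y, move right, go to p1
p1 | _yy[x]_   read x → write x, move right, go to p1
p1 | _yyx[_]   read _ → write x, move left, go to p0
p0 | _yy[x]x   read x → write y, move left, go to p2
p2 | _y[y]yx   read y → write x, move left, go to p1
p1 | _[y]xyx   read y → write y, move right, go to p1
p1 | _y[x]yx   read x → write x, move right, go to p1
p1 | _yx[y]x
After 14 steps: state p1, head at 2, tape yxyx.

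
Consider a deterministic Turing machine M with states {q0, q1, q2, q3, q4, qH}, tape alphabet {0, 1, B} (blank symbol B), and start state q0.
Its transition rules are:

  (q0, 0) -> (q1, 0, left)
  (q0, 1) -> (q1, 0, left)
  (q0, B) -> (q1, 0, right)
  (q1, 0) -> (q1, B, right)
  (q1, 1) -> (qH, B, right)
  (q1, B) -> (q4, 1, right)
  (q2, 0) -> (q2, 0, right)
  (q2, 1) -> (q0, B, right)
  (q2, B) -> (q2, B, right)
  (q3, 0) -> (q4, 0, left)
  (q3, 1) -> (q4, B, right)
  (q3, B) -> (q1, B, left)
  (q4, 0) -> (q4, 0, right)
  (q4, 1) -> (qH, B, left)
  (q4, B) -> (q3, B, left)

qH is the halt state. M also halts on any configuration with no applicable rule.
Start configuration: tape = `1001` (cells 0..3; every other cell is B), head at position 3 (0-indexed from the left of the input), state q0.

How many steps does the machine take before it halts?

q0 | 100[1]BB   read 1 → write 0, move left, go to q1
q1 | 10[0]0BB   read 0 → write B, move right, go to q1
q1 | 10B[0]BB   read 0 → write B, move right, go to q1
q1 | 10BB[B]B   read B → write 1, move right, go to q4
q4 | 10BB1[B]   read B → write B, move left, go to q3
q3 | 10BB[1]B   read 1 → write B, move right, go to q4
q4 | 10BBB[B]   read B → write B, move left, go to q3
q3 | 10BB[B]B   read B → write B, move left, go to q1
q1 | 10B[B]BB   read B → write 1, move right, go to q4
q4 | 10B1[B]B   read B → write B, move left, go to q3
q3 | 10B[1]BB   read 1 → write B, move right, go to q4
q4 | 10BB[B]B   read B → write B, move left, go to q3
q3 | 10B[B]BB   read B → write B, move left, go to q1
q1 | 10[B]BBB   read B → write 1, move right, go to q4
q4 | 101[B]BB   read B → write B, move left, go to q3
q3 | 10[1]BBB   read 1 → write B, move right, go to q4
q4 | 10B[B]BB   read B → write B, move left, go to q3
q3 | 10[B]BBB   read B → write B, move left, go to q1
q1 | 1[0]BBBB   read 0 → write B, move right, go to q1
q1 | 1B[B]BBB   read B → write 1, move right, go to q4
q4 | 1B1[B]BB   read B → write B, move left, go to q3
q3 | 1B[1]BBB   read 1 → write B, move right, go to q4
q4 | 1BB[B]BB   read B → write B, move left, go to q3
q3 | 1B[B]BBB   read B → write B, move left, go to q1
q1 | 1[B]BBBB   read B → write 1, move right, go to q4
q4 | 11[B]BBB   read B → write B, move left, go to q3
q3 | 1[1]BBBB   read 1 → write B, move right, go to q4
q4 | 1B[B]BBB   read B → write B, move left, go to q3
q3 | 1[B]BBBB   read B → write B, move left, go to q1
q1 | [1]BBBBB   read 1 → write B, move right, go to qH
qH | B[B]BBBB
M halts after 30 transitions.

30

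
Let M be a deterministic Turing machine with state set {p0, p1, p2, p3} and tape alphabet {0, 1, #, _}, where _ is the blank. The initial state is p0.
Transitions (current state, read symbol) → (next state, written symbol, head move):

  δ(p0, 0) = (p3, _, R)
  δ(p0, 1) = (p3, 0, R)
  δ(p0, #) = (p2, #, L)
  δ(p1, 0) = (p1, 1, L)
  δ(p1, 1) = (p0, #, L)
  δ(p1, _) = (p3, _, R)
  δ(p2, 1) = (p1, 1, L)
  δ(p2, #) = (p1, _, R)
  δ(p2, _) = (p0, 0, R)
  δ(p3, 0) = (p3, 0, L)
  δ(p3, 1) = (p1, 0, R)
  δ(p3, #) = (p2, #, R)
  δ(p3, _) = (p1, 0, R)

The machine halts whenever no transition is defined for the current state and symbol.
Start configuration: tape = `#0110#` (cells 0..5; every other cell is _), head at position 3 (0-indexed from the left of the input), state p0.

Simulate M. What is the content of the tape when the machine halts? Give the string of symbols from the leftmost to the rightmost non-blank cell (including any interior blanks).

p0 | #01[1]0#   read 1 → write 0, move R, go to p3
p3 | #010[0]#   read 0 → write 0, move L, go to p3
p3 | #01[0]0#   read 0 → write 0, move L, go to p3
p3 | #0[1]00#   read 1 → write 0, move R, go to p1
p1 | #00[0]0#   read 0 → write 1, move L, go to p1
p1 | #0[0]10#   read 0 → write 1, move L, go to p1
p1 | #[0]110#   read 0 → write 1, move L, go to p1
p1 | [#]1110#
The non-blank tape span at halt is #1110#.

#1110#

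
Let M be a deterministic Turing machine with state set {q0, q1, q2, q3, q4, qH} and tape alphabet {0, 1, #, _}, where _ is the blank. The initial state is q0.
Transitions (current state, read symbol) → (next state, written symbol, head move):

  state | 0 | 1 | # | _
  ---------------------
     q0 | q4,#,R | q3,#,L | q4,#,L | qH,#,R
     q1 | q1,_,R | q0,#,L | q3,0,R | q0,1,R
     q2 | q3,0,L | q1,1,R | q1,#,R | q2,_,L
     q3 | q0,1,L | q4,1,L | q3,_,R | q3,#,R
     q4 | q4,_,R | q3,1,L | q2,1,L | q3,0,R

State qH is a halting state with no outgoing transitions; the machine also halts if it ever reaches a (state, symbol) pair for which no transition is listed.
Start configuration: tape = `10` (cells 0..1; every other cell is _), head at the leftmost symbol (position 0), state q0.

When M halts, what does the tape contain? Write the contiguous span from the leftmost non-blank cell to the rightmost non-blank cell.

##1

state=q0 head=0 tape=_[1]0   (q0,1)→(q3,#,L)
state=q3 head=-1 tape=[_]#0   (q3,_)→(q3,#,R)
state=q3 head=0 tape=#[#]0   (q3,#)→(q3,_,R)
state=q3 head=1 tape=#_[0]   (q3,0)→(q0,1,L)
state=q0 head=0 tape=#[_]1   (q0,_)→(qH,#,R)
state=qH head=1 tape=##[1]
The non-blank tape span at halt is ##1.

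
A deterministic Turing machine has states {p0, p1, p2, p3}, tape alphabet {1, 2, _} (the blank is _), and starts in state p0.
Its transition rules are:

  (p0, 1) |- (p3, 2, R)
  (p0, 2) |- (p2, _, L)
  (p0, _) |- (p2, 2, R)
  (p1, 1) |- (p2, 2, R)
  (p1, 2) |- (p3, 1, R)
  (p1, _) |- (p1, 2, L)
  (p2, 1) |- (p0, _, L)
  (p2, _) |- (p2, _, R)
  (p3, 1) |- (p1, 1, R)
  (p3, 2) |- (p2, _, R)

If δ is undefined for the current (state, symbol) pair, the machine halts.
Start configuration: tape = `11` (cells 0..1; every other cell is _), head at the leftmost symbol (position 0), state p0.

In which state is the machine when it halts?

p2

p0 | [1]1_   read 1 → write 2, move R, go to p3
p3 | 2[1]_   read 1 → write 1, move R, go to p1
p1 | 21[_]   read _ → write 2, move L, go to p1
p1 | 2[1]2   read 1 → write 2, move R, go to p2
p2 | 22[2]
No transition is defined for (p2, 2); M halts in state p2.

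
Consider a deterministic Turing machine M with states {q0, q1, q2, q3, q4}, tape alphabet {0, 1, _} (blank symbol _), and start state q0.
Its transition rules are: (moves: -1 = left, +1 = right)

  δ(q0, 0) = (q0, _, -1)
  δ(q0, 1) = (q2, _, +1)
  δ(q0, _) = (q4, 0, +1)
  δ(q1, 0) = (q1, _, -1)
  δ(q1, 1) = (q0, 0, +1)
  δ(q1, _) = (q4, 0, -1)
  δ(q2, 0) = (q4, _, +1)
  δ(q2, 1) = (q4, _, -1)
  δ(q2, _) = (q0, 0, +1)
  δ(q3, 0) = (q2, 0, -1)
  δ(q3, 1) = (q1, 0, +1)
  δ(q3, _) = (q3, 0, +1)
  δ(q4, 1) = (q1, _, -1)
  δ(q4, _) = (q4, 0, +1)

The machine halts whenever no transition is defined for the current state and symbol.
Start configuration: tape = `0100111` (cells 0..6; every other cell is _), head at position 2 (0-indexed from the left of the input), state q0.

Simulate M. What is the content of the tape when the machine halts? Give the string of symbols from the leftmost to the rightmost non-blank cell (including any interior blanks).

q0 | __01[0]0111   read 0 → write _, move -1, go to q0
q0 | __0[1]_0111   read 1 → write _, move +1, go to q2
q2 | __0_[_]0111   read _ → write 0, move +1, go to q0
q0 | __0_0[0]111   read 0 → write _, move -1, go to q0
q0 | __0_[0]_111   read 0 → write _, move -1, go to q0
q0 | __0[_]__111   read _ → write 0, move +1, go to q4
q4 | __00[_]_111   read _ → write 0, move +1, go to q4
q4 | __000[_]111   read _ → write 0, move +1, go to q4
q4 | __0000[1]11   read 1 → write _, move -1, go to q1
q1 | __000[0]_11   read 0 → write _, move -1, go to q1
q1 | __00[0]__11   read 0 → write _, move -1, go to q1
q1 | __0[0]___11   read 0 → write _, move -1, go to q1
q1 | __[0]____11   read 0 → write _, move -1, go to q1
q1 | _[_]_____11   read _ → write 0, move -1, go to q4
q4 | [_]0_____11   read _ → write 0, move +1, go to q4
q4 | 0[0]_____11
The non-blank tape span at halt is 00_____11.

00_____11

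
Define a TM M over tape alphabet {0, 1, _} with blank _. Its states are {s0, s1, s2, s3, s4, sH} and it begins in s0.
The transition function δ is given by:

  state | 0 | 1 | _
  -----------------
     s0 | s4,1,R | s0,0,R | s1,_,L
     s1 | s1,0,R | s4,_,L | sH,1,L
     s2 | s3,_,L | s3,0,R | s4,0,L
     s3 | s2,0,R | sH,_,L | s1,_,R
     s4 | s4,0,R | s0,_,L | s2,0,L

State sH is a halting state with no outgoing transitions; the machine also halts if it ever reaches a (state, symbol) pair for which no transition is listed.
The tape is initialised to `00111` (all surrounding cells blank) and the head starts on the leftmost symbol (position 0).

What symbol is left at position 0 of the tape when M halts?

s0 | [0]0111   read 0 → write 1, move R, go to s4
s4 | 1[0]111   read 0 → write 0, move R, go to s4
s4 | 10[1]11   read 1 → write _, move L, go to s0
s0 | 1[0]_11   read 0 → write 1, move R, go to s4
s4 | 11[_]11   read _ → write 0, move L, go to s2
s2 | 1[1]011   read 1 → write 0, move R, go to s3
s3 | 10[0]11   read 0 → write 0, move R, go to s2
s2 | 100[1]1   read 1 → write 0, move R, go to s3
s3 | 1000[1]   read 1 → write _, move L, go to sH
sH | 100[0]_
Cell 0 holds 1 when M halts.

1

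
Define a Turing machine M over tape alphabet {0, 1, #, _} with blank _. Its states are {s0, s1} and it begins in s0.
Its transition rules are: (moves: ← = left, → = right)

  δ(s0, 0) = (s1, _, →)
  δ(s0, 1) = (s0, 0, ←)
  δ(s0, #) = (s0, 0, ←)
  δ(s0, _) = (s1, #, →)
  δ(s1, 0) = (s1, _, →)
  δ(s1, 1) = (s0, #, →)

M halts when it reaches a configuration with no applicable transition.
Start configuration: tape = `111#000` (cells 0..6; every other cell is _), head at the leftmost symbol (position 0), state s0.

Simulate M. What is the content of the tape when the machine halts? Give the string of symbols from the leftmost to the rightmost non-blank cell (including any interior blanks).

##__#000

s0 | _[1]11#000   read 1 → write 0, move ←, go to s0
s0 | [_]011#000   read _ → write #, move →, go to s1
s1 | #[0]11#000   read 0 → write _, move →, go to s1
s1 | #_[1]1#000   read 1 → write #, move →, go to s0
s0 | #_#[1]#000   read 1 → write 0, move ←, go to s0
s0 | #_[#]0#000   read # → write 0, move ←, go to s0
s0 | #[_]00#000   read _ → write #, move →, go to s1
s1 | ##[0]0#000   read 0 → write _, move →, go to s1
s1 | ##_[0]#000   read 0 → write _, move →, go to s1
s1 | ##__[#]000
The non-blank tape span at halt is ##__#000.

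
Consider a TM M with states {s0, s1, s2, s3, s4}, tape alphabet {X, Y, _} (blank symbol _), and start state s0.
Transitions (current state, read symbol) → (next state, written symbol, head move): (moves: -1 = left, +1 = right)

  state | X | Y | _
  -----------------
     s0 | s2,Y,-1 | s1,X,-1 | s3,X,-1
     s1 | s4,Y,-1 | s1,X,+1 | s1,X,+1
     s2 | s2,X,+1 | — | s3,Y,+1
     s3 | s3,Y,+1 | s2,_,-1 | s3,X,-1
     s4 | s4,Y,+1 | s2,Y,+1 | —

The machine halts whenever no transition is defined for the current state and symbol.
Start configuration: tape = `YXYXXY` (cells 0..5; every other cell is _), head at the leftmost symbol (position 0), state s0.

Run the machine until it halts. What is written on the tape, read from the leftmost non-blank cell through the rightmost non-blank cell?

state=s0 head=0 tape=_[Y]XYXXY   (s0,Y)→(s1,X,-1)
state=s1 head=-1 tape=[_]XXYXXY   (s1,_)→(s1,X,+1)
state=s1 head=0 tape=X[X]XYXXY   (s1,X)→(s4,Y,-1)
state=s4 head=-1 tape=[X]YXYXXY   (s4,X)→(s4,Y,+1)
state=s4 head=0 tape=Y[Y]XYXXY   (s4,Y)→(s2,Y,+1)
state=s2 head=1 tape=YY[X]YXXY   (s2,X)→(s2,X,+1)
state=s2 head=2 tape=YYX[Y]XXY
The non-blank tape span at halt is YYXYXXY.

YYXYXXY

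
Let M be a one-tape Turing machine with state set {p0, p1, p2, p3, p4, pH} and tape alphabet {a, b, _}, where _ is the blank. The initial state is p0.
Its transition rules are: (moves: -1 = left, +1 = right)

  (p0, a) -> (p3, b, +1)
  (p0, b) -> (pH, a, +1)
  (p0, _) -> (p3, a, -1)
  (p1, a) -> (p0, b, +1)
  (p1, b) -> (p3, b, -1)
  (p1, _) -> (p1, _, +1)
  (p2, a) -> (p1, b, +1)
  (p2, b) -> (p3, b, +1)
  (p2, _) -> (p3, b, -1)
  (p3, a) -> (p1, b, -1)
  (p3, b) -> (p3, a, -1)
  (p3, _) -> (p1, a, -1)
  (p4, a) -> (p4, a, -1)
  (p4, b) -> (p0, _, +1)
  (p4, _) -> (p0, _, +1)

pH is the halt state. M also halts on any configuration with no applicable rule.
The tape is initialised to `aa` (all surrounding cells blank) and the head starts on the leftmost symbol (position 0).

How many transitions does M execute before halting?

7

state=p0 head=0 tape=__[a]a   (p0,a)→(p3,b,+1)
state=p3 head=1 tape=__b[a]   (p3,a)→(p1,b,-1)
state=p1 head=0 tape=__[b]b   (p1,b)→(p3,b,-1)
state=p3 head=-1 tape=_[_]bb   (p3,_)→(p1,a,-1)
state=p1 head=-2 tape=[_]abb   (p1,_)→(p1,_,+1)
state=p1 head=-1 tape=_[a]bb   (p1,a)→(p0,b,+1)
state=p0 head=0 tape=_b[b]b   (p0,b)→(pH,a,+1)
state=pH head=1 tape=_ba[b]
M halts after 7 transitions.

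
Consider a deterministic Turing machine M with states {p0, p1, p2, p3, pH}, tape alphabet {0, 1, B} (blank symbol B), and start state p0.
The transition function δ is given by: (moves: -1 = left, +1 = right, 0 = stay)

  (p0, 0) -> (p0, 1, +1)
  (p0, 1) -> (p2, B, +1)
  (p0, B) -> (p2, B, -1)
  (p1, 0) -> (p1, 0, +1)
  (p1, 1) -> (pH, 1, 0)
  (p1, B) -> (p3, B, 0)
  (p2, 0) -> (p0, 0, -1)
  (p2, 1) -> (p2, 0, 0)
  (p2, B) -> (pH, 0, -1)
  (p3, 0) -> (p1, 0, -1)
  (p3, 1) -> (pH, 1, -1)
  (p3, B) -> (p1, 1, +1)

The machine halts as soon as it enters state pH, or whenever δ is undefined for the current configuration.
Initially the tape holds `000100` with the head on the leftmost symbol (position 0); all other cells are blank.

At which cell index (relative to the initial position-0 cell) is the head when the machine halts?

state=p0 head=0 tape=BBB[0]00100   (p0,0)→(p0,1,+1)
state=p0 head=1 tape=BBB1[0]0100   (p0,0)→(p0,1,+1)
state=p0 head=2 tape=BBB11[0]100   (p0,0)→(p0,1,+1)
state=p0 head=3 tape=BBB111[1]00   (p0,1)→(p2,B,+1)
state=p2 head=4 tape=BBB111B[0]0   (p2,0)→(p0,0,-1)
state=p0 head=3 tape=BBB111[B]00   (p0,B)→(p2,B,-1)
state=p2 head=2 tape=BBB11[1]B00   (p2,1)→(p2,0,0)
state=p2 head=2 tape=BBB11[0]B00   (p2,0)→(p0,0,-1)
state=p0 head=1 tape=BBB1[1]0B00   (p0,1)→(p2,B,+1)
state=p2 head=2 tape=BBB1B[0]B00   (p2,0)→(p0,0,-1)
state=p0 head=1 tape=BBB1[B]0B00   (p0,B)→(p2,B,-1)
state=p2 head=0 tape=BBB[1]B0B00   (p2,1)→(p2,0,0)
state=p2 head=0 tape=BBB[0]B0B00   (p2,0)→(p0,0,-1)
state=p0 head=-1 tape=BB[B]0B0B00   (p0,B)→(p2,B,-1)
state=p2 head=-2 tape=B[B]B0B0B00   (p2,B)→(pH,0,-1)
state=pH head=-3 tape=[B]0B0B0B00
At halt the head is at cell -3.

-3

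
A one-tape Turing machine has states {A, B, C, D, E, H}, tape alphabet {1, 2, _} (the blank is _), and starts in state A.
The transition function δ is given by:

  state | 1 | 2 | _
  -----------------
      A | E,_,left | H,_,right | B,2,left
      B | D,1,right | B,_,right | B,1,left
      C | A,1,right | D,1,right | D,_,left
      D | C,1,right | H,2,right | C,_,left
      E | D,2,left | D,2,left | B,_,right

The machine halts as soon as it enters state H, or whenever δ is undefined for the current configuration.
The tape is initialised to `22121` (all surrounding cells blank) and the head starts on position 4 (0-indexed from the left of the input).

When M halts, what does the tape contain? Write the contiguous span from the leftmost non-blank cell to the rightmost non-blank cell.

state=A head=4 tape=2212[1]_   (A,1)→(E,_,left)
state=E head=3 tape=221[2]__   (E,2)→(D,2,left)
state=D head=2 tape=22[1]2__   (D,1)→(C,1,right)
state=C head=3 tape=221[2]__   (C,2)→(D,1,right)
state=D head=4 tape=2211[_]_   (D,_)→(C,_,left)
state=C head=3 tape=221[1]__   (C,1)→(A,1,right)
state=A head=4 tape=2211[_]_   (A,_)→(B,2,left)
state=B head=3 tape=221[1]2_   (B,1)→(D,1,right)
state=D head=4 tape=2211[2]_   (D,2)→(H,2,right)
state=H head=5 tape=22112[_]
The non-blank tape span at halt is 22112.

22112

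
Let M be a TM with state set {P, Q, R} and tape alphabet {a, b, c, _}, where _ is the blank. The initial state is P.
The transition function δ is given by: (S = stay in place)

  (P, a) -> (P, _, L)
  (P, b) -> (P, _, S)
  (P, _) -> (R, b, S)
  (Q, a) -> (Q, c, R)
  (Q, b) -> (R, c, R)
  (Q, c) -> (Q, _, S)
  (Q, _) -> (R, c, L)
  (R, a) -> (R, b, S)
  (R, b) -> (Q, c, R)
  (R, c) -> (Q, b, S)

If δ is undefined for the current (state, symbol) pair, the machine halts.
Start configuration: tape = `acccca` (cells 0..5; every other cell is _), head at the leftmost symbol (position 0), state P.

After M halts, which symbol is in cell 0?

P | _[a]cccca__   read a → write _, move L, go to P
P | [_]_cccca__   read _ → write b, move S, go to R
R | [b]_cccca__   read b → write c, move R, go to Q
Q | c[_]cccca__   read _ → write c, move L, go to R
R | [c]ccccca__   read c → write b, move S, go to Q
Q | [b]ccccca__   read b → write c, move R, go to R
R | c[c]cccca__   read c → write b, move S, go to Q
Q | c[b]cccca__   read b → write c, move R, go to R
R | cc[c]ccca__   read c → write b, move S, go to Q
Q | cc[b]ccca__   read b → write c, move R, go to R
R | ccc[c]cca__   read c → write b, move S, go to Q
Q | ccc[b]cca__   read b → write c, move R, go to R
R | cccc[c]ca__   read c → write b, move S, go to Q
Q | cccc[b]ca__   read b → write c, move R, go to R
R | ccccc[c]a__   read c → write b, move S, go to Q
Q | ccccc[b]a__   read b → write c, move R, go to R
R | cccccc[a]__   read a → write b, move S, go to R
R | cccccc[b]__   read b → write c, move R, go to Q
Q | ccccccc[_]_   read _ → write c, move L, go to R
R | cccccc[c]c_   read c → write b, move S, go to Q
Q | cccccc[b]c_   read b → write c, move R, go to R
R | ccccccc[c]_   read c → write b, move S, go to Q
Q | ccccccc[b]_   read b → write c, move R, go to R
R | cccccccc[_]
Cell 0 holds c when M halts.

c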